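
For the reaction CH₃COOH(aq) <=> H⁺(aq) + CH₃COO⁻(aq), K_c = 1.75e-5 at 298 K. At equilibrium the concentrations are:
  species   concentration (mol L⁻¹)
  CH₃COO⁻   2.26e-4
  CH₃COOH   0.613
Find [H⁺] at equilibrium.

[H⁺] = 0.0475 mol L⁻¹

At equilibrium, K_c = [H⁺]·[CH₃COO⁻] / [CH₃COOH] = 1.75e-5.
([H⁺])·(2.26e-4) / (0.613) = 1.75e-5
[H⁺] = 0.0475 mol L⁻¹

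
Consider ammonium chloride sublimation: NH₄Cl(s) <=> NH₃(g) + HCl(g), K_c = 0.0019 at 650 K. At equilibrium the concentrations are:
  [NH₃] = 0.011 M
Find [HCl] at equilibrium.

(NH₄Cl is a pure solid — omitted from K_c.)
At equilibrium, K_c = [NH₃]·[HCl] = 0.0019.
(0.011)·([HCl]) = 0.0019
[HCl] = 0.173 = 0.17 M

[HCl] = 0.17 M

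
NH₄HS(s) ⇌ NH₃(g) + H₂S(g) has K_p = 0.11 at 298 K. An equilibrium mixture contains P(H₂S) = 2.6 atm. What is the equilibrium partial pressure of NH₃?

P(NH₃) = 0.042 atm

(NH₄HS is a pure solid — omitted from K_p.)
At equilibrium, K_p = P(NH₃)·P(H₂S) = 0.11.
(P(NH₃))·(2.6) = 0.11
P(NH₃) = 0.0423 = 0.042 atm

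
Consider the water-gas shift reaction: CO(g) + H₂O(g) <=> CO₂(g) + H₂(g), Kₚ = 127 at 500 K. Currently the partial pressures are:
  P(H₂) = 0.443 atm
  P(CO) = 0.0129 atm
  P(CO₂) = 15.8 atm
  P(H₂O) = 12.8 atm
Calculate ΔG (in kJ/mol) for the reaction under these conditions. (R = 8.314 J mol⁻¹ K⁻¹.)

ΔG = -4.56 kJ/mol

Qₚ = P(CO₂)·P(H₂) / (P(CO)·P(H₂O)) = (15.8)·(0.443) / ((0.0129)·(12.8)) = 42.4
ΔG = RT ln(Qₚ/Kₚ) = (8.314 J mol⁻¹ K⁻¹)(500 K) × ln(42.4/127)
   = (4.157 kJ/mol)(-1.097) = -4.56 kJ/mol
ΔG < 0, so the forward reaction is spontaneous (proceeds forward).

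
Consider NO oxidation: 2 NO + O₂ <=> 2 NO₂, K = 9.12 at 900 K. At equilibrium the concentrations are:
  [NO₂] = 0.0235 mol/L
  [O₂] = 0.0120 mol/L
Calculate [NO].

[NO] = 0.0710 mol/L

At equilibrium, K = [NO₂]² / ([NO]²·[O₂]) = 9.12.
(0.0235)² / (([NO])²·(0.0120)) = 9.12
[NO]² = 0.00505 ⇒ [NO] = 0.0710 mol/L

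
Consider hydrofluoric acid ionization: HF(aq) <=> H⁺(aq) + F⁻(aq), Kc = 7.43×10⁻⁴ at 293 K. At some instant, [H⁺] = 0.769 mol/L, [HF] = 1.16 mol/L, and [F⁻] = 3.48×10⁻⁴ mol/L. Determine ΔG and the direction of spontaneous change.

Qc = [H⁺]·[F⁻] / [HF] = (0.769)·(3.48×10⁻⁴) / (1.16) = 2.31×10⁻⁴
ΔG = RT ln(Qc/Kc) = (8.314 J mol⁻¹ K⁻¹)(293 K) × ln(2.31×10⁻⁴/7.43×10⁻⁴)
   = (2.436 kJ/mol)(-1.168) = -2.85 kJ/mol
ΔG < 0, so the forward reaction is spontaneous (proceeds forward).

ΔG = -2.85 kJ/mol; the forward reaction is spontaneous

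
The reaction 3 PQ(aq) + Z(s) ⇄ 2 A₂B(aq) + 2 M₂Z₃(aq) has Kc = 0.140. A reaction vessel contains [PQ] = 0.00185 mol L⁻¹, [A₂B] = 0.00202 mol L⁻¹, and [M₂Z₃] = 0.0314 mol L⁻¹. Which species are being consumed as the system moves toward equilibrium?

(Z is a pure solid — omitted from Qc.)
Qc = [A₂B]²·[M₂Z₃]² / [PQ]³ = (0.00202)²·(0.0314)² / (0.00185)³ = 0.635
Qc = 0.635 > Kc = 0.140: net reverse reaction.

A₂B, M₂Z₃ (products)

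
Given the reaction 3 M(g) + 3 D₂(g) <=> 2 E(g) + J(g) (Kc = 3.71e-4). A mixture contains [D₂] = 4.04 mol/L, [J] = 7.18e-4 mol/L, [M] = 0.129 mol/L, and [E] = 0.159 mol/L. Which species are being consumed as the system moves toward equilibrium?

Qc = [E]²·[J] / ([M]³·[D₂]³) = (0.159)²·(7.18e-4) / ((0.129)³·(4.04)³) = 1.28e-4
Qc = 1.28e-4 < Kc = 3.71e-4: net forward reaction.

M, D₂ (reactants)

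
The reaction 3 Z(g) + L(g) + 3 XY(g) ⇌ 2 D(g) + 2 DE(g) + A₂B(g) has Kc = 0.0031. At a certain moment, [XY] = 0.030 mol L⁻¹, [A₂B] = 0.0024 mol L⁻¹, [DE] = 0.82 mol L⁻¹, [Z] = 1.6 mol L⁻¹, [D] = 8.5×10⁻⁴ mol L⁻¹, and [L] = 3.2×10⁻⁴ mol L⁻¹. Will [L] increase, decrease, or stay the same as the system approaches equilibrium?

increase

Qc = [D]²·[DE]²·[A₂B] / ([Z]³·[L]·[XY]³) = (8.5×10⁻⁴)²·(0.82)²·(0.0024) / ((1.6)³·(3.2×10⁻⁴)·(0.030)³) = 0.033
Qc = 0.033 > Kc = 0.0031: net reverse reaction.
L is a reactant, so it increases.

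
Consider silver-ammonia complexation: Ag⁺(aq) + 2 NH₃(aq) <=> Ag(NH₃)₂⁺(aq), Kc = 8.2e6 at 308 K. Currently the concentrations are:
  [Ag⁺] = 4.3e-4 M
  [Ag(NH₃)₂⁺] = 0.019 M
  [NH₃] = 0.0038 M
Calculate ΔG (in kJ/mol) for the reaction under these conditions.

ΔG = -2.52 kJ/mol

Qc = [Ag(NH₃)₂⁺] / ([Ag⁺]·[NH₃]²) = (0.019) / ((4.3e-4)·(0.0038)²) = 3.06e6
ΔG = RT ln(Qc/Kc) = (8.314 J mol⁻¹ K⁻¹)(308 K) × ln(3.06e6/8.2e6)
   = (2.561 kJ/mol)(-0.9857) = -2.52 kJ/mol
ΔG < 0, so the forward reaction is spontaneous (proceeds forward).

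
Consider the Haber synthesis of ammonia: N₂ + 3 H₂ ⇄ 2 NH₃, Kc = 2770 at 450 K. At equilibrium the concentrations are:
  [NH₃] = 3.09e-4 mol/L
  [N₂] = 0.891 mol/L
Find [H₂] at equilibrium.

[H₂] = 3.38e-4 mol/L

At equilibrium, Kc = [NH₃]² / ([N₂]·[H₂]³) = 2770.
(3.09e-4)² / ((0.891)·([H₂])³) = 2770
[H₂]³ = 3.87e-11 ⇒ [H₂] = 3.38e-4 mol/L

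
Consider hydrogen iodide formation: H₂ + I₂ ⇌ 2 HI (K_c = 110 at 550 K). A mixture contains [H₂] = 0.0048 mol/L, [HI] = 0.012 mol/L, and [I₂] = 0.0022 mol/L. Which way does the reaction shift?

forward (toward products)

Q_c = [HI]² / ([H₂]·[I₂]) = (0.012)² / ((0.0048)·(0.0022)) = 14
Q_c = 14 < K_c = 110, so the forward reaction proceeds.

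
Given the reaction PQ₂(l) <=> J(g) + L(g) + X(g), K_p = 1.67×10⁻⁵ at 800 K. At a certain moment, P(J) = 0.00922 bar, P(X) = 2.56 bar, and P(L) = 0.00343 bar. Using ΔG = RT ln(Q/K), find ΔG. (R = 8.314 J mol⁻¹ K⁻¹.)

(PQ₂ is a pure liquid — omitted from Q_p.)
Q_p = P(J)·P(L)·P(X) = (0.00922)·(0.00343)·(2.56) = 8.10×10⁻⁵
ΔG = RT ln(Q_p/K_p) = (8.314 J mol⁻¹ K⁻¹)(800 K) × ln(8.10×10⁻⁵/1.67×10⁻⁵)
   = (6.651 kJ/mol)(1.579) = 10.5 kJ/mol
ΔG > 0, so the forward reaction is non-spontaneous (proceeds in reverse).

ΔG = 10.5 kJ/mol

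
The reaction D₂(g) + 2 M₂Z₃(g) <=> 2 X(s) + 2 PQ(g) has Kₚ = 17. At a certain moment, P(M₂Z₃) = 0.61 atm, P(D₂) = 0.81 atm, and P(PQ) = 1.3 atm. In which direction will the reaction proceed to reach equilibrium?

(X is a pure solid — omitted from Qₚ.)
Qₚ = P(PQ)² / (P(D₂)·P(M₂Z₃)²) = (1.3)² / ((0.81)·(0.61)²) = 5.6
Qₚ = 5.6 < Kₚ = 17, so the forward reaction proceeds.

in the forward direction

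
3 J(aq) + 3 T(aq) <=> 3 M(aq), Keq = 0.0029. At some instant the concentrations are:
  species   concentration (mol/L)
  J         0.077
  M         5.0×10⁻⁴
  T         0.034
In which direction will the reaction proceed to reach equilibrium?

in the reverse direction

Q = [M]³ / ([J]³·[T]³) = (5.0×10⁻⁴)³ / ((0.077)³·(0.034)³) = 0.0070
Q = 0.0070 > Keq = 0.0029, so the reverse reaction proceeds.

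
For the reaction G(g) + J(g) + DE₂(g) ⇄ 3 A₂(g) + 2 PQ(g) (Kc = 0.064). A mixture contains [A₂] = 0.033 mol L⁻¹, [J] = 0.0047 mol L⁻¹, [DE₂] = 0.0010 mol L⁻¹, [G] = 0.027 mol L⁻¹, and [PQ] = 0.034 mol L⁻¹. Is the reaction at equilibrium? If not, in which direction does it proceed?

Qc = [A₂]³·[PQ]² / ([G]·[J]·[DE₂]) = (0.033)³·(0.034)² / ((0.027)·(0.0047)·(0.0010)) = 0.33
Qc = 0.33 > Kc = 0.064, so the reverse reaction proceeds.

reverse (toward reactants)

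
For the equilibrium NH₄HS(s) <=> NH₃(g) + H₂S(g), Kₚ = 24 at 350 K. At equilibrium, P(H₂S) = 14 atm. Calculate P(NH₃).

(NH₄HS is a pure solid — omitted from Kₚ.)
At equilibrium, Kₚ = P(NH₃)·P(H₂S) = 24.
(P(NH₃))·(14) = 24
P(NH₃) = 1.71 = 1.7 atm

P(NH₃) = 1.7 atm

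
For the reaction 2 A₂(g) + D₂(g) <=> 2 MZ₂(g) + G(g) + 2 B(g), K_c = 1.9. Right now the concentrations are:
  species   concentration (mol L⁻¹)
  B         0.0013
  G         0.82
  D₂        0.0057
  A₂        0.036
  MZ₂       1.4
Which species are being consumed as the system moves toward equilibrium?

Q_c = [MZ₂]²·[G]·[B]² / ([A₂]²·[D₂]) = (1.4)²·(0.82)·(0.0013)² / ((0.036)²·(0.0057)) = 0.37
Q_c = 0.37 < K_c = 1.9: net forward reaction.

A₂, D₂ (reactants)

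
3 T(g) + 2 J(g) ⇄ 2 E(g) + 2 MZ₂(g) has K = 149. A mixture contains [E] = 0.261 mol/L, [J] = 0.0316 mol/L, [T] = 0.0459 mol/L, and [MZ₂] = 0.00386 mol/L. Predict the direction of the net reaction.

Q = [E]²·[MZ₂]² / ([T]³·[J]²) = (0.261)²·(0.00386)² / ((0.0459)³·(0.0316)²) = 10.5
Q = 10.5 < K = 149, so the forward reaction proceeds.

toward products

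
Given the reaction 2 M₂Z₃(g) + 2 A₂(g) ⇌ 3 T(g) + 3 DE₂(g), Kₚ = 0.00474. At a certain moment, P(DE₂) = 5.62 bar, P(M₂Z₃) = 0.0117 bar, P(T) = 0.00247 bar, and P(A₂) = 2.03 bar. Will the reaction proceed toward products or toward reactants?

Qₚ = P(T)³·P(DE₂)³ / (P(M₂Z₃)²·P(A₂)²) = (0.00247)³·(5.62)³ / ((0.0117)²·(2.03)²) = 0.00474
Qₚ = 0.00474 = Kₚ, so the system is already at equilibrium.

no net change (already at equilibrium)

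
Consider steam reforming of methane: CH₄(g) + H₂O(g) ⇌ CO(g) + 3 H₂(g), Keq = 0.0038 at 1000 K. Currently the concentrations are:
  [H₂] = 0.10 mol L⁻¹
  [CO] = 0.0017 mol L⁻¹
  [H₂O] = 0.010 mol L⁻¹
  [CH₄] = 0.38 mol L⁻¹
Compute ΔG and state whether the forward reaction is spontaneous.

Q = [CO]·[H₂]³ / ([CH₄]·[H₂O]) = (0.0017)·(0.10)³ / ((0.38)·(0.010)) = 4.47×10⁻⁴
ΔG = RT ln(Q/Keq) = (8.314 J mol⁻¹ K⁻¹)(1000 K) × ln(4.47×10⁻⁴/0.0038)
   = (8.314 kJ/mol)(-2.140) = -17.8 kJ/mol
ΔG < 0, so the forward reaction is spontaneous (proceeds forward).

ΔG = -17.8 kJ/mol; the forward reaction is spontaneous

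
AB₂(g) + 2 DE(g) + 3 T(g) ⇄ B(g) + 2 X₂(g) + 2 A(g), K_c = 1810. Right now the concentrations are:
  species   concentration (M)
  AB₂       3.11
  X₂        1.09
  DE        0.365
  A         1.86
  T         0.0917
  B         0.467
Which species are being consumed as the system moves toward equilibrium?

B, X₂, A (products)

Q_c = [B]·[X₂]²·[A]² / ([AB₂]·[DE]²·[T]³) = (0.467)·(1.09)²·(1.86)² / ((3.11)·(0.365)²·(0.0917)³) = 6010
Q_c = 6010 > K_c = 1810: net reverse reaction.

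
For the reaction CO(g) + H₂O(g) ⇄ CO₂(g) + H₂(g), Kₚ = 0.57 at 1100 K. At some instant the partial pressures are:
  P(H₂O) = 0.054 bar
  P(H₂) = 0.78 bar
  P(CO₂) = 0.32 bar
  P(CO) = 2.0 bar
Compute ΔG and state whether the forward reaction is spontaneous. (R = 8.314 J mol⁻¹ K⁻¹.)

Qₚ = P(CO₂)·P(H₂) / (P(CO)·P(H₂O)) = (0.32)·(0.78) / ((2.0)·(0.054)) = 2.31
ΔG = RT ln(Qₚ/Kₚ) = (8.314 J mol⁻¹ K⁻¹)(1100 K) × ln(2.31/0.57)
   = (9.145 kJ/mol)(1.399) = 12.8 kJ/mol
ΔG > 0, so the forward reaction is non-spontaneous (proceeds in reverse).

ΔG = 12.8 kJ/mol; the forward reaction is non-spontaneous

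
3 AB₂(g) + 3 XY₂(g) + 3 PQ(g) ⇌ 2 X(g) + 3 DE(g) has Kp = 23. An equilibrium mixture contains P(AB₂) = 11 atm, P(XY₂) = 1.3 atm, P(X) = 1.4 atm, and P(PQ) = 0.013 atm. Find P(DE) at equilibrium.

P(DE) = 0.42 atm

At equilibrium, Kp = P(X)²·P(DE)³ / (P(AB₂)³·P(XY₂)³·P(PQ)³) = 23.
(1.4)²·(P(DE))³ / ((11)³·(1.3)³·(0.013)³) = 23
P(DE)³ = 0.0754 ⇒ P(DE) = 0.42 atm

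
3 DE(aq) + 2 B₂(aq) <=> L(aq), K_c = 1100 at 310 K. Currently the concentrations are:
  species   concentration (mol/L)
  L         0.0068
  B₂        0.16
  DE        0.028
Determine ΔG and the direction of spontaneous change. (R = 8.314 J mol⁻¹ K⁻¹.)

ΔG = 6.18 kJ/mol; the forward reaction is non-spontaneous

Q_c = [L] / ([DE]³·[B₂]²) = (0.0068) / ((0.028)³·(0.16)²) = 12100
ΔG = RT ln(Q_c/K_c) = (8.314 J mol⁻¹ K⁻¹)(310 K) × ln(12100/1100)
   = (2.577 kJ/mol)(2.398) = 6.18 kJ/mol
ΔG > 0, so the forward reaction is non-spontaneous (proceeds in reverse).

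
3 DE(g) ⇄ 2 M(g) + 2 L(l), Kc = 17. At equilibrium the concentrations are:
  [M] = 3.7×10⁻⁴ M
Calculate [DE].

(L is a pure liquid — omitted from Kc.)
At equilibrium, Kc = [M]² / [DE]³ = 17.
(3.7×10⁻⁴)² / ([DE])³ = 17
[DE]³ = 8.05×10⁻⁹ ⇒ [DE] = 0.0020 M

[DE] = 0.0020 M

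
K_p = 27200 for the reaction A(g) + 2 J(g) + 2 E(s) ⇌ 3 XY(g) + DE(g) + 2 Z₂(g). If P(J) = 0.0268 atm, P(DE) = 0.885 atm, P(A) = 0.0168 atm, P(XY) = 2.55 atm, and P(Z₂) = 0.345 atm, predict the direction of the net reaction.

(E is a pure solid — omitted from Q_p.)
Q_p = P(XY)³·P(DE)·P(Z₂)² / (P(A)·P(J)²) = (2.55)³·(0.885)·(0.345)² / ((0.0168)·(0.0268)²) = 1.45e5
Q_p = 1.45e5 > K_p = 27200, so the reverse reaction proceeds.

toward reactants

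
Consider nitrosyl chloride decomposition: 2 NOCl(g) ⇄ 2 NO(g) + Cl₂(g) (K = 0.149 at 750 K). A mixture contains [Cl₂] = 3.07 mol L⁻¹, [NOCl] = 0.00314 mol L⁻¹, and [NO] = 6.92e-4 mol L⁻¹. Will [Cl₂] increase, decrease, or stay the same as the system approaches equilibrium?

stay the same

Q = [NO]²·[Cl₂] / [NOCl]² = (6.92e-4)²·(3.07) / (0.00314)² = 0.149
Q = 0.149 = K; the system is at equilibrium.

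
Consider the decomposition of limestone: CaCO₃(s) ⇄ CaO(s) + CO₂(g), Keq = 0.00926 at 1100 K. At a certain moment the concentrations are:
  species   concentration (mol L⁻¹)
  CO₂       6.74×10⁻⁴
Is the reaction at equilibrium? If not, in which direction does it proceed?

(CaCO₃, CaO are pure solids — omitted from Q.)
Q = [CO₂] = 6.74×10⁻⁴
Q = 6.74×10⁻⁴ < Keq = 0.00926, so the forward reaction proceeds.

to the right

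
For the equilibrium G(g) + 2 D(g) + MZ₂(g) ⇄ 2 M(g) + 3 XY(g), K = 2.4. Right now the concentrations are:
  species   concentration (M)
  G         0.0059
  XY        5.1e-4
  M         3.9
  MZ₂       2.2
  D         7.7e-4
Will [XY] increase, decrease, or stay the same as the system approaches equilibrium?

Q = [M]²·[XY]³ / ([G]·[D]²·[MZ₂]) = (3.9)²·(5.1e-4)³ / ((0.0059)·(7.7e-4)²·(2.2)) = 0.26
Q = 0.26 < K = 2.4: net forward reaction.
XY is a product, so it increases.

increase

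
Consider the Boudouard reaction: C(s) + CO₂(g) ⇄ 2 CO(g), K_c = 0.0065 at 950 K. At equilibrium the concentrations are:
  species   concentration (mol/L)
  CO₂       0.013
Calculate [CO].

(C is a pure solid — omitted from K_c.)
At equilibrium, K_c = [CO]² / [CO₂] = 0.0065.
([CO])² / (0.013) = 0.0065
[CO]² = 8.45×10⁻⁵ ⇒ [CO] = 0.0092 mol/L

[CO] = 0.0092 mol/L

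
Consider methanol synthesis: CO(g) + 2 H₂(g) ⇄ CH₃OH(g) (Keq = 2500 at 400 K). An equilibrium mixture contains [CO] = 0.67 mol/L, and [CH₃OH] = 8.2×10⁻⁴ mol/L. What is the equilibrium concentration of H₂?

At equilibrium, Keq = [CH₃OH] / ([CO]·[H₂]²) = 2500.
(8.2×10⁻⁴) / ((0.67)·([H₂])²) = 2500
[H₂]² = 4.90×10⁻⁷ ⇒ [H₂] = 7.0×10⁻⁴ mol/L

[H₂] = 7.0×10⁻⁴ mol/L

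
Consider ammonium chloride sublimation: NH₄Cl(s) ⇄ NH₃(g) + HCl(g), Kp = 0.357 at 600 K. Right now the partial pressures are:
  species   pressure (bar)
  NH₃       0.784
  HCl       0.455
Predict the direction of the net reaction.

(NH₄Cl is a pure solid — omitted from Qp.)
Qp = P(NH₃)·P(HCl) = (0.784)·(0.455) = 0.357
Qp = 0.357 = Kp, so the system is already at equilibrium.

no net change (already at equilibrium)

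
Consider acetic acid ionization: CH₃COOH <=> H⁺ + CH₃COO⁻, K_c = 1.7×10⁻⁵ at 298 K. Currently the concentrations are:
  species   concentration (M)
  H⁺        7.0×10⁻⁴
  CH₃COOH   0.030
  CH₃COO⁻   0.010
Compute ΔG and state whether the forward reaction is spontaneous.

Q_c = [H⁺]·[CH₃COO⁻] / [CH₃COOH] = (7.0×10⁻⁴)·(0.010) / (0.030) = 2.33×10⁻⁴
ΔG = RT ln(Q_c/K_c) = (8.314 J mol⁻¹ K⁻¹)(298 K) × ln(2.33×10⁻⁴/1.7×10⁻⁵)
   = (2.478 kJ/mol)(2.618) = 6.49 kJ/mol
ΔG > 0, so the forward reaction is non-spontaneous (proceeds in reverse).

ΔG = 6.49 kJ/mol; the forward reaction is non-spontaneous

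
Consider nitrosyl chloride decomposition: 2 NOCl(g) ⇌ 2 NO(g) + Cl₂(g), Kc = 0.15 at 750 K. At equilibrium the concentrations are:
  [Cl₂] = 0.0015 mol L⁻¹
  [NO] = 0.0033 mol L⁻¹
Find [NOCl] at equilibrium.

[NOCl] = 3.3×10⁻⁴ mol L⁻¹

At equilibrium, Kc = [NO]²·[Cl₂] / [NOCl]² = 0.15.
(0.0033)²·(0.0015) / ([NOCl])² = 0.15
[NOCl]² = 1.09×10⁻⁷ ⇒ [NOCl] = 3.3×10⁻⁴ mol L⁻¹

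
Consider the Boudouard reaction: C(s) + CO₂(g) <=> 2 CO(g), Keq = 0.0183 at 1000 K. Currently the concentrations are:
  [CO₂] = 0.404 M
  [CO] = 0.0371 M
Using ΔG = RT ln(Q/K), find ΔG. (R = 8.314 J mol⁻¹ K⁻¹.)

(C is a pure solid — omitted from Q.)
Q = [CO]² / [CO₂] = (0.0371)² / (0.404) = 0.00341
ΔG = RT ln(Q/Keq) = (8.314 J mol⁻¹ K⁻¹)(1000 K) × ln(0.00341/0.0183)
   = (8.314 kJ/mol)(-1.680) = -14.0 kJ/mol
ΔG < 0, so the forward reaction is spontaneous (proceeds forward).

ΔG = -14.0 kJ/mol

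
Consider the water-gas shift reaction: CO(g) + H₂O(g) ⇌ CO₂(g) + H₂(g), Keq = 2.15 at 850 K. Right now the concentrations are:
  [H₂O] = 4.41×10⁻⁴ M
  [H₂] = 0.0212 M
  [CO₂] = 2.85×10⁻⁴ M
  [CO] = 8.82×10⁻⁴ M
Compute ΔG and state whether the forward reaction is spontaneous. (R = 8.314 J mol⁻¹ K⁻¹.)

Q = [CO₂]·[H₂] / ([CO]·[H₂O]) = (2.85×10⁻⁴)·(0.0212) / ((8.82×10⁻⁴)·(4.41×10⁻⁴)) = 15.5
ΔG = RT ln(Q/Keq) = (8.314 J mol⁻¹ K⁻¹)(850 K) × ln(15.5/2.15)
   = (7.067 kJ/mol)(1.975) = 14.0 kJ/mol
ΔG > 0, so the forward reaction is non-spontaneous (proceeds in reverse).

ΔG = 14.0 kJ/mol; the forward reaction is non-spontaneous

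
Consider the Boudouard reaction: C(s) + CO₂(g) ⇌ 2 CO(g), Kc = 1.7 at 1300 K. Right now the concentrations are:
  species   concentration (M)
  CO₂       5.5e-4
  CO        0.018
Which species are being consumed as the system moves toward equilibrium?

(C is a pure solid — omitted from Qc.)
Qc = [CO]² / [CO₂] = (0.018)² / (5.5e-4) = 0.59
Qc = 0.59 < Kc = 1.7: net forward reaction.

C, CO₂ (reactants)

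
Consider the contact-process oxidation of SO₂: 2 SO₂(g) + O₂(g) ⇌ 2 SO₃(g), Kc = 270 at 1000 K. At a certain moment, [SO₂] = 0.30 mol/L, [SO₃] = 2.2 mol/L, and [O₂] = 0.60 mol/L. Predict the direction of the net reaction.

to the right

Qc = [SO₃]² / ([SO₂]²·[O₂]) = (2.2)² / ((0.30)²·(0.60)) = 90
Qc = 90 < Kc = 270, so the forward reaction proceeds.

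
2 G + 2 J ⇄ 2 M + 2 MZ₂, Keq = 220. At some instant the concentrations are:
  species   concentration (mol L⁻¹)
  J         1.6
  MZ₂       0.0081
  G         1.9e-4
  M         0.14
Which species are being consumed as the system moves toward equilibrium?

Q = [M]²·[MZ₂]² / ([G]²·[J]²) = (0.14)²·(0.0081)² / ((1.9e-4)²·(1.6)²) = 14
Q = 14 < Keq = 220: net forward reaction.

G, J (reactants)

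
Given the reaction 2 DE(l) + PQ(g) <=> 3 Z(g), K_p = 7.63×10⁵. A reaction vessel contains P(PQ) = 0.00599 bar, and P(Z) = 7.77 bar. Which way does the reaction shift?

toward products

(DE is a pure liquid — omitted from Q_p.)
Q_p = P(Z)³ / P(PQ) = (7.77)³ / (0.00599) = 78300
Q_p = 78300 < K_p = 7.63×10⁵, so the forward reaction proceeds.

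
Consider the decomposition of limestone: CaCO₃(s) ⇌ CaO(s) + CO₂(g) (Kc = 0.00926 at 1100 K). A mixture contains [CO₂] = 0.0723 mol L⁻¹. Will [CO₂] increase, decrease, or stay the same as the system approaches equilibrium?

decrease

(CaCO₃, CaO are pure solids — omitted from Qc.)
Qc = [CO₂] = 0.0723
Qc = 0.0723 > Kc = 0.00926: net reverse reaction.
CO₂ is a product, so it decreases.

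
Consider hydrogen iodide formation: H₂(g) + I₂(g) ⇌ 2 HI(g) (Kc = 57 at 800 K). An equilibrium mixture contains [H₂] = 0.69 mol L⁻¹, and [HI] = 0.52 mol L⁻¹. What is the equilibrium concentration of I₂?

At equilibrium, Kc = [HI]² / ([H₂]·[I₂]) = 57.
(0.52)² / ((0.69)·([I₂])) = 57
[I₂] = 0.00688 = 0.0069 mol L⁻¹

[I₂] = 0.0069 mol L⁻¹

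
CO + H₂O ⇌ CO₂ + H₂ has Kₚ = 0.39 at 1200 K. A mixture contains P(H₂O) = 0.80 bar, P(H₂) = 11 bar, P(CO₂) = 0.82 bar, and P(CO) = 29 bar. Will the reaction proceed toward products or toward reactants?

neither direction; the system is at equilibrium

Qₚ = P(CO₂)·P(H₂) / (P(CO)·P(H₂O)) = (0.82)·(11) / ((29)·(0.80)) = 0.39
Qₚ = 0.39 = Kₚ, so the system is already at equilibrium.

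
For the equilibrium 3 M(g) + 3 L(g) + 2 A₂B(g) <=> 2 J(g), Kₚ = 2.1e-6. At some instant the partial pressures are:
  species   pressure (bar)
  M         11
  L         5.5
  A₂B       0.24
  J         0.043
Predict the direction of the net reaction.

Qₚ = P(J)² / (P(M)³·P(L)³·P(A₂B)²) = (0.043)² / ((11)³·(5.5)³·(0.24)²) = 1.4e-7
Qₚ = 1.4e-7 < Kₚ = 2.1e-6, so the forward reaction proceeds.

toward products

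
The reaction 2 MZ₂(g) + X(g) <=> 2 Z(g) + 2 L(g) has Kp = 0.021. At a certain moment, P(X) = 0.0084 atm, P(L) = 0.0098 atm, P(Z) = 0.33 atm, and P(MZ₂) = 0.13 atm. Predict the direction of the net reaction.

Qp = P(Z)²·P(L)² / (P(MZ₂)²·P(X)) = (0.33)²·(0.0098)² / ((0.13)²·(0.0084)) = 0.074
Qp = 0.074 > Kp = 0.021, so the reverse reaction proceeds.

reverse (toward reactants)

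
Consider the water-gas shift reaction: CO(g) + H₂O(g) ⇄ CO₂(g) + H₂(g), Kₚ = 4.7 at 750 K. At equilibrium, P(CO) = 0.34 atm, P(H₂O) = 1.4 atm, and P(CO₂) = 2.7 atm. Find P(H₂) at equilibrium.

At equilibrium, Kₚ = P(CO₂)·P(H₂) / (P(CO)·P(H₂O)) = 4.7.
(2.7)·(P(H₂)) / ((0.34)·(1.4)) = 4.7
P(H₂) = 0.829 = 0.83 atm

P(H₂) = 0.83 atm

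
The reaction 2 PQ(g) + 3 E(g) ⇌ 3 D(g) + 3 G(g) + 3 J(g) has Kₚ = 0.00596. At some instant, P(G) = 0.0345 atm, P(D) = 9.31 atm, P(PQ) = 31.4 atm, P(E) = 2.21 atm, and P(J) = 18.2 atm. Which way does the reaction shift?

in the reverse direction

Qₚ = P(D)³·P(G)³·P(J)³ / (P(PQ)²·P(E)³) = (9.31)³·(0.0345)³·(18.2)³ / ((31.4)²·(2.21)³) = 0.0188
Qₚ = 0.0188 > Kₚ = 0.00596, so the reverse reaction proceeds.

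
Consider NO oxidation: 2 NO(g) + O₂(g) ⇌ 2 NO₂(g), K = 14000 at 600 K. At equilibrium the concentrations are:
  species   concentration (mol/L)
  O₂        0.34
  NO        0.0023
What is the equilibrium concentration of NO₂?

[NO₂] = 0.16 mol/L

At equilibrium, K = [NO₂]² / ([NO]²·[O₂]) = 14000.
([NO₂])² / ((0.0023)²·(0.34)) = 14000
[NO₂]² = 0.0252 ⇒ [NO₂] = 0.16 mol/L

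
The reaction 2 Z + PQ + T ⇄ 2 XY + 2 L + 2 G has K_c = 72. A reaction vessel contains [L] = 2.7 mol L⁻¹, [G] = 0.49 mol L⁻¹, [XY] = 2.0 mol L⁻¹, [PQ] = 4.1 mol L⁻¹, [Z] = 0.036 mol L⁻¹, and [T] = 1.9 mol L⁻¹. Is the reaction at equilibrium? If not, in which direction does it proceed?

Q_c = [XY]²·[L]²·[G]² / ([Z]²·[PQ]·[T]) = (2.0)²·(2.7)²·(0.49)² / ((0.036)²·(4.1)·(1.9)) = 690
Q_c = 690 > K_c = 72, so the reverse reaction proceeds.

to the left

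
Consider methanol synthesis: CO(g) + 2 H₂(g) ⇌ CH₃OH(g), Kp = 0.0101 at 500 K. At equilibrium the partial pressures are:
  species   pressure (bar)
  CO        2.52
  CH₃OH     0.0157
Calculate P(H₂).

P(H₂) = 0.785 bar

At equilibrium, Kp = P(CH₃OH) / (P(CO)·P(H₂)²) = 0.0101.
(0.0157) / ((2.52)·(P(H₂))²) = 0.0101
P(H₂)² = 0.617 ⇒ P(H₂) = 0.785 bar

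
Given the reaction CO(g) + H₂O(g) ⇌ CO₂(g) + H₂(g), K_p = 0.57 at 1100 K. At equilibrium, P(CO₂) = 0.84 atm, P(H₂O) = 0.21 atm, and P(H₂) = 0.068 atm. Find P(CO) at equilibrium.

P(CO) = 0.48 atm

At equilibrium, K_p = P(CO₂)·P(H₂) / (P(CO)·P(H₂O)) = 0.57.
(0.84)·(0.068) / ((P(CO))·(0.21)) = 0.57
P(CO) = 0.477 = 0.48 atm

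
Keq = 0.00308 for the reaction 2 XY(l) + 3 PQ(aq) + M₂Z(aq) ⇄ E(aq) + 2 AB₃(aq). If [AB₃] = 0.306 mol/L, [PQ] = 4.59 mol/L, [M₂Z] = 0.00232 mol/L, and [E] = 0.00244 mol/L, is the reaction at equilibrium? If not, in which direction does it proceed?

(XY is a pure liquid — omitted from Q.)
Q = [E]·[AB₃]² / ([PQ]³·[M₂Z]) = (0.00244)·(0.306)² / ((4.59)³·(0.00232)) = 0.00102
Q = 0.00102 < Keq = 0.00308, so the forward reaction proceeds.

to the right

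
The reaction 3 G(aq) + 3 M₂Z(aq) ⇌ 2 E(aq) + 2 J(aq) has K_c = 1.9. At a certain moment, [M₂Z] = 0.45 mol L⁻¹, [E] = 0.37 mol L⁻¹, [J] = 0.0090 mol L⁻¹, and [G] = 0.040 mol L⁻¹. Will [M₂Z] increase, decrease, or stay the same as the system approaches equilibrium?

stay the same

Q_c = [E]²·[J]² / ([G]³·[M₂Z]³) = (0.37)²·(0.0090)² / ((0.040)³·(0.45)³) = 1.9
Q_c = 1.9 = K_c; the system is at equilibrium.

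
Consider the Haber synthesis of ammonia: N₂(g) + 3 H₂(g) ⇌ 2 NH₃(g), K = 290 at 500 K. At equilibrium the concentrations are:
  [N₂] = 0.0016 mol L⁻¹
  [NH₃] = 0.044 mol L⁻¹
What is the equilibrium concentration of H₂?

At equilibrium, K = [NH₃]² / ([N₂]·[H₂]³) = 290.
(0.044)² / ((0.0016)·([H₂])³) = 290
[H₂]³ = 0.00417 ⇒ [H₂] = 0.16 mol L⁻¹

[H₂] = 0.16 mol L⁻¹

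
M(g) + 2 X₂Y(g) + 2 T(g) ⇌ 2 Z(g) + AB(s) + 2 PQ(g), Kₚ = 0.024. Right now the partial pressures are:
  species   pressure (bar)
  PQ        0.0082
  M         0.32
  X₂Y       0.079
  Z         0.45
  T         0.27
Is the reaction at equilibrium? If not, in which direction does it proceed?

reverse (toward reactants)

(AB is a pure solid — omitted from Qₚ.)
Qₚ = P(Z)²·P(PQ)² / (P(M)·P(X₂Y)²·P(T)²) = (0.45)²·(0.0082)² / ((0.32)·(0.079)²·(0.27)²) = 0.094
Qₚ = 0.094 > Kₚ = 0.024, so the reverse reaction proceeds.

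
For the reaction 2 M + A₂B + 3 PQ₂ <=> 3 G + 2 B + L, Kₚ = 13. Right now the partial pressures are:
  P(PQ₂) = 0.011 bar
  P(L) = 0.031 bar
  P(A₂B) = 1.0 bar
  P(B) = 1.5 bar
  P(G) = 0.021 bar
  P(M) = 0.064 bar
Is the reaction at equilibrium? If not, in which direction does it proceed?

toward reactants

Qₚ = P(G)³·P(B)²·P(L) / (P(M)²·P(A₂B)·P(PQ₂)³) = (0.021)³·(1.5)²·(0.031) / ((0.064)²·(1.0)·(0.011)³) = 120
Qₚ = 120 > Kₚ = 13, so the reverse reaction proceeds.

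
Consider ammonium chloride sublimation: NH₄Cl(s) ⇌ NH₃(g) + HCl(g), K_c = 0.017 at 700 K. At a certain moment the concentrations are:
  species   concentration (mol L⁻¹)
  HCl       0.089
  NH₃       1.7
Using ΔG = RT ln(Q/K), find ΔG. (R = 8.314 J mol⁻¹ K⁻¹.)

(NH₄Cl is a pure solid — omitted from Q_c.)
Q_c = [NH₃]·[HCl] = (1.7)·(0.089) = 0.151
ΔG = RT ln(Q_c/K_c) = (8.314 J mol⁻¹ K⁻¹)(700 K) × ln(0.151/0.017)
   = (5.820 kJ/mol)(2.184) = 12.7 kJ/mol
ΔG > 0, so the forward reaction is non-spontaneous (proceeds in reverse).

ΔG = 12.7 kJ/mol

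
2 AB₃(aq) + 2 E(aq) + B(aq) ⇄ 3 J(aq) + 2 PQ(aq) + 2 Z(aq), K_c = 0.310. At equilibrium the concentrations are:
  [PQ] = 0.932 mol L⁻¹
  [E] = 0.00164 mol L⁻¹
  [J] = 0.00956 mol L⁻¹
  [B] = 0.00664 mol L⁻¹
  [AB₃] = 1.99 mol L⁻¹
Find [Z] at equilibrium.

[Z] = 0.170 mol L⁻¹

At equilibrium, K_c = [J]³·[PQ]²·[Z]² / ([AB₃]²·[E]²·[B]) = 0.310.
(0.00956)³·(0.932)²·([Z])² / ((1.99)²·(0.00164)²·(0.00664)) = 0.310
[Z]² = 0.0289 ⇒ [Z] = 0.170 mol L⁻¹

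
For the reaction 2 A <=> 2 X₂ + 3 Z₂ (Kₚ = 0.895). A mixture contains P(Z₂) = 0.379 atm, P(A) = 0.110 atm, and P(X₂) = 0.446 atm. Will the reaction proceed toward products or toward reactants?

Qₚ = P(X₂)²·P(Z₂)³ / P(A)² = (0.446)²·(0.379)³ / (0.110)² = 0.895
Qₚ = 0.895 = Kₚ, so the system is already at equilibrium.

neither direction; the system is at equilibrium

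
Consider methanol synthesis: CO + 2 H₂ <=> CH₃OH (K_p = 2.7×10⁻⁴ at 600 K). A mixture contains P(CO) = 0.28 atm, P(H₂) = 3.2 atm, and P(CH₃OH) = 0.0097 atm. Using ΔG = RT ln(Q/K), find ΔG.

Q_p = P(CH₃OH) / (P(CO)·P(H₂)²) = (0.0097) / ((0.28)·(3.2)²) = 0.00338
ΔG = RT ln(Q_p/K_p) = (8.314 J mol⁻¹ K⁻¹)(600 K) × ln(0.00338/2.7×10⁻⁴)
   = (4.988 kJ/mol)(2.527) = 12.6 kJ/mol
ΔG > 0, so the forward reaction is non-spontaneous (proceeds in reverse).

ΔG = 12.6 kJ/mol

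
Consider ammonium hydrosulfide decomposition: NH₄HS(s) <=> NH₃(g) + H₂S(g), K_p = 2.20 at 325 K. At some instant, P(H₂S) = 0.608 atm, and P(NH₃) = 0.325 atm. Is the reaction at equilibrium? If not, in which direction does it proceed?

(NH₄HS is a pure solid — omitted from Q_p.)
Q_p = P(NH₃)·P(H₂S) = (0.325)·(0.608) = 0.198
Q_p = 0.198 < K_p = 2.20, so the forward reaction proceeds.

toward products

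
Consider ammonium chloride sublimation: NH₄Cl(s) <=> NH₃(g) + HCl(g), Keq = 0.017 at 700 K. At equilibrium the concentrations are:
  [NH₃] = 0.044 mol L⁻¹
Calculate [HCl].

[HCl] = 0.39 mol L⁻¹

(NH₄Cl is a pure solid — omitted from Keq.)
At equilibrium, Keq = [NH₃]·[HCl] = 0.017.
(0.044)·([HCl]) = 0.017
[HCl] = 0.386 = 0.39 mol L⁻¹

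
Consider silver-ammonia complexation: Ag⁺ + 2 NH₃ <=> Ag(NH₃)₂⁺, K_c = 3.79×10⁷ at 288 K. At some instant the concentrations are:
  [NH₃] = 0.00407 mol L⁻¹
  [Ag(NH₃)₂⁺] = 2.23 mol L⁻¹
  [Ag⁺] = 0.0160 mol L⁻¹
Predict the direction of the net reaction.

in the forward direction

Q_c = [Ag(NH₃)₂⁺] / ([Ag⁺]·[NH₃]²) = (2.23) / ((0.0160)·(0.00407)²) = 8.41×10⁶
Q_c = 8.41×10⁶ < K_c = 3.79×10⁷, so the forward reaction proceeds.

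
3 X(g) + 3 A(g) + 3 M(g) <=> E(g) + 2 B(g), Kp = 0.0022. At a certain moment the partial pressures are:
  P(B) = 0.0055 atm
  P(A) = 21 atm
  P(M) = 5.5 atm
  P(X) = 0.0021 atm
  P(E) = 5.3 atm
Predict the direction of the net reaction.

to the left

Qp = P(E)·P(B)² / (P(X)³·P(A)³·P(M)³) = (5.3)·(0.0055)² / ((0.0021)³·(21)³·(5.5)³) = 0.011
Qp = 0.011 > Kp = 0.0022, so the reverse reaction proceeds.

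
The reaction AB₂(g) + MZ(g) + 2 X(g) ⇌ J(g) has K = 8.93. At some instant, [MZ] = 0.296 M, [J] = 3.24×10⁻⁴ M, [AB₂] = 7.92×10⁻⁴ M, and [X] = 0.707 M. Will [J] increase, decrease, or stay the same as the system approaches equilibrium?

increase

Q = [J] / ([AB₂]·[MZ]·[X]²) = (3.24×10⁻⁴) / ((7.92×10⁻⁴)·(0.296)·(0.707)²) = 2.76
Q = 2.76 < K = 8.93: net forward reaction.
J is a product, so it increases.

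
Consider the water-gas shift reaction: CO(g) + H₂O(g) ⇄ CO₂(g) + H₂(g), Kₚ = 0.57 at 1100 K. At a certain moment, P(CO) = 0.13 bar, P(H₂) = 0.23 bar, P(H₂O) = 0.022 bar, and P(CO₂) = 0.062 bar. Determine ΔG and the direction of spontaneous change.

ΔG = 19.8 kJ/mol; the forward reaction is non-spontaneous

Qₚ = P(CO₂)·P(H₂) / (P(CO)·P(H₂O)) = (0.062)·(0.23) / ((0.13)·(0.022)) = 4.99
ΔG = RT ln(Qₚ/Kₚ) = (8.314 J mol⁻¹ K⁻¹)(1100 K) × ln(4.99/0.57)
   = (9.145 kJ/mol)(2.170) = 19.8 kJ/mol
ΔG > 0, so the forward reaction is non-spontaneous (proceeds in reverse).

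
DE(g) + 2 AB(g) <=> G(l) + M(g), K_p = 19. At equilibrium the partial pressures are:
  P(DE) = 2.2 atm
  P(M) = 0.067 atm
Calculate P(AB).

P(AB) = 0.040 atm

(G is a pure liquid — omitted from K_p.)
At equilibrium, K_p = P(M) / (P(DE)·P(AB)²) = 19.
(0.067) / ((2.2)·(P(AB))²) = 19
P(AB)² = 0.00160 ⇒ P(AB) = 0.040 atm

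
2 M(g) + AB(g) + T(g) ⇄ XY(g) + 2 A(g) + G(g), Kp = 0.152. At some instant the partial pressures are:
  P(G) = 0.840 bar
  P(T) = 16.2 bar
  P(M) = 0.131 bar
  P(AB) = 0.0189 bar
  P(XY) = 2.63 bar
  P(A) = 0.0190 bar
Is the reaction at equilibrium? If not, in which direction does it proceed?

no net change (already at equilibrium)

Qp = P(XY)·P(A)²·P(G) / (P(M)²·P(AB)·P(T)) = (2.63)·(0.0190)²·(0.840) / ((0.131)²·(0.0189)·(16.2)) = 0.152
Qp = 0.152 = Kp, so the system is already at equilibrium.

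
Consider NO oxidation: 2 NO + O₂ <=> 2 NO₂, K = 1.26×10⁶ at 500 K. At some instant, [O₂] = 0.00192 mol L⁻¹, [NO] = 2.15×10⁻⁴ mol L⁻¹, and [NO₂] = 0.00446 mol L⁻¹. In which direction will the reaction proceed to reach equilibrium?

to the right

Q = [NO₂]² / ([NO]²·[O₂]) = (0.00446)² / ((2.15×10⁻⁴)²·(0.00192)) = 2.24×10⁵
Q = 2.24×10⁵ < K = 1.26×10⁶, so the forward reaction proceeds.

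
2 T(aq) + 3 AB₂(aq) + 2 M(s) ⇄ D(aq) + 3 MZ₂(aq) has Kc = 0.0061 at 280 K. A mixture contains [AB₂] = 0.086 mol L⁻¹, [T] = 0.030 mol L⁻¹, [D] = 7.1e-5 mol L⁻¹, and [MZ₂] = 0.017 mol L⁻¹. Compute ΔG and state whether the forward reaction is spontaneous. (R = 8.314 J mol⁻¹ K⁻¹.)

(M is a pure solid — omitted from Qc.)
Qc = [D]·[MZ₂]³ / ([T]²·[AB₂]³) = (7.1e-5)·(0.017)³ / ((0.030)²·(0.086)³) = 6.09e-4
ΔG = RT ln(Qc/Kc) = (8.314 J mol⁻¹ K⁻¹)(280 K) × ln(6.09e-4/0.0061)
   = (2.328 kJ/mol)(-2.304) = -5.36 kJ/mol
ΔG < 0, so the forward reaction is spontaneous (proceeds forward).

ΔG = -5.36 kJ/mol; the forward reaction is spontaneous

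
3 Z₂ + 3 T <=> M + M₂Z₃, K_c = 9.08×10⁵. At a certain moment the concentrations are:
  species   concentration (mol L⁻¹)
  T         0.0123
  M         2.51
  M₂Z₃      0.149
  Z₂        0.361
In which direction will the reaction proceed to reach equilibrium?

Q_c = [M]·[M₂Z₃] / ([Z₂]³·[T]³) = (2.51)·(0.149) / ((0.361)³·(0.0123)³) = 4.27×10⁶
Q_c = 4.27×10⁶ > K_c = 9.08×10⁵, so the reverse reaction proceeds.

in the reverse direction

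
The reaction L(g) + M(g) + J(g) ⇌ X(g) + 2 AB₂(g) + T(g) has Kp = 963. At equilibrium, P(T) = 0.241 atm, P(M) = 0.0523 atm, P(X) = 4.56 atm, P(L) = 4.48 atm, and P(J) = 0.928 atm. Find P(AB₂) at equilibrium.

At equilibrium, Kp = P(X)·P(AB₂)²·P(T) / (P(L)·P(M)·P(J)) = 963.
(4.56)·(P(AB₂))²·(0.241) / ((4.48)·(0.0523)·(0.928)) = 963
P(AB₂)² = 191 ⇒ P(AB₂) = 13.8 atm

P(AB₂) = 13.8 atm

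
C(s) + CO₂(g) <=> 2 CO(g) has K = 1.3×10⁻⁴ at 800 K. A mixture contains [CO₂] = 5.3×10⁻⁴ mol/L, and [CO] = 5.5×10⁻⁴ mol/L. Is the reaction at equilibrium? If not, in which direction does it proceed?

reverse (toward reactants)

(C is a pure solid — omitted from Q.)
Q = [CO]² / [CO₂] = (5.5×10⁻⁴)² / (5.3×10⁻⁴) = 5.7×10⁻⁴
Q = 5.7×10⁻⁴ > K = 1.3×10⁻⁴, so the reverse reaction proceeds.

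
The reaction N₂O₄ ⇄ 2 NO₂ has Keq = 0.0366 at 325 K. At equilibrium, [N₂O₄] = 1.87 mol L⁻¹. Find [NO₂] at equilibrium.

[NO₂] = 0.262 mol L⁻¹

At equilibrium, Keq = [NO₂]² / [N₂O₄] = 0.0366.
([NO₂])² / (1.87) = 0.0366
[NO₂]² = 0.0684 ⇒ [NO₂] = 0.262 mol L⁻¹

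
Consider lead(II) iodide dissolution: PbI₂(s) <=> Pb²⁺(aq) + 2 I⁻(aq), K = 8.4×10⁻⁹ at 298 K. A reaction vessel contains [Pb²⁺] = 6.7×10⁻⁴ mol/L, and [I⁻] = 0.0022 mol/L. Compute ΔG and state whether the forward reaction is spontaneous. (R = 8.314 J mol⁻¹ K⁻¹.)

(PbI₂ is a pure solid — omitted from Q.)
Q = [Pb²⁺]·[I⁻]² = (6.7×10⁻⁴)·(0.0022)² = 3.24×10⁻⁹
ΔG = RT ln(Q/K) = (8.314 J mol⁻¹ K⁻¹)(298 K) × ln(3.24×10⁻⁹/8.4×10⁻⁹)
   = (2.478 kJ/mol)(-0.9527) = -2.36 kJ/mol
ΔG < 0, so the forward reaction is spontaneous (proceeds forward).

ΔG = -2.36 kJ/mol; the forward reaction is spontaneous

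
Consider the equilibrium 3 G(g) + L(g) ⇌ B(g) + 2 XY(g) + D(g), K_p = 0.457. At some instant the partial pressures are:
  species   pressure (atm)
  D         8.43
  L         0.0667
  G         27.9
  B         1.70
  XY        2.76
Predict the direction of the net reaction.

in the forward direction

Q_p = P(B)·P(XY)²·P(D) / (P(G)³·P(L)) = (1.70)·(2.76)²·(8.43) / ((27.9)³·(0.0667)) = 0.0754
Q_p = 0.0754 < K_p = 0.457, so the forward reaction proceeds.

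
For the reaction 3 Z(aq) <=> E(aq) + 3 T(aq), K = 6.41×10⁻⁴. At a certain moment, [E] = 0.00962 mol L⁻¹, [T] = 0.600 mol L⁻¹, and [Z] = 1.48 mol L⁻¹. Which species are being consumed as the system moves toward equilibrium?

none (at equilibrium)

Q = [E]·[T]³ / [Z]³ = (0.00962)·(0.600)³ / (1.48)³ = 6.41×10⁻⁴
Q = 6.41×10⁻⁴ = K; the system is at equilibrium.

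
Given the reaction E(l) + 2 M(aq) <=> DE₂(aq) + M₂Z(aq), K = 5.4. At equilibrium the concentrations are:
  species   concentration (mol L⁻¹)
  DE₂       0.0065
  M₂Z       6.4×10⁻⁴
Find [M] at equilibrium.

(E is a pure liquid — omitted from K.)
At equilibrium, K = [DE₂]·[M₂Z] / [M]² = 5.4.
(0.0065)·(6.4×10⁻⁴) / ([M])² = 5.4
[M]² = 7.70×10⁻⁷ ⇒ [M] = 8.8×10⁻⁴ mol L⁻¹

[M] = 8.8×10⁻⁴ mol L⁻¹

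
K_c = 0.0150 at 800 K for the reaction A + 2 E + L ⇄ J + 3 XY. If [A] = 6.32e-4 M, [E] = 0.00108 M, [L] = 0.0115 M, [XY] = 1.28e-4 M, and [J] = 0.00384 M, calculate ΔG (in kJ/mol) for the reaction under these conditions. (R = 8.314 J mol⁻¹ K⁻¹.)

Q_c = [J]·[XY]³ / ([A]·[E]²·[L]) = (0.00384)·(1.28e-4)³ / ((6.32e-4)·(0.00108)²·(0.0115)) = 9.50e-4
ΔG = RT ln(Q_c/K_c) = (8.314 J mol⁻¹ K⁻¹)(800 K) × ln(9.50e-4/0.0150)
   = (6.651 kJ/mol)(-2.759) = -18.4 kJ/mol
ΔG < 0, so the forward reaction is spontaneous (proceeds forward).

ΔG = -18.4 kJ/mol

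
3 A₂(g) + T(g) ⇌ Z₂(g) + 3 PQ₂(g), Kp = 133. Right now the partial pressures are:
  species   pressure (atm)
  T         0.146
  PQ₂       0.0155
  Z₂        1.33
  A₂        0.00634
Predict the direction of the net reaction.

Qp = P(Z₂)·P(PQ₂)³ / (P(A₂)³·P(T)) = (1.33)·(0.0155)³ / ((0.00634)³·(0.146)) = 133
Qp = 133 = Kp, so the system is already at equilibrium.

at equilibrium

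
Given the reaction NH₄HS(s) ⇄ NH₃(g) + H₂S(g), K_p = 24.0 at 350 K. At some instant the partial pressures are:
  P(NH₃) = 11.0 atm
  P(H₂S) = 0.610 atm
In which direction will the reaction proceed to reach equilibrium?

(NH₄HS is a pure solid — omitted from Q_p.)
Q_p = P(NH₃)·P(H₂S) = (11.0)·(0.610) = 6.71
Q_p = 6.71 < K_p = 24.0, so the forward reaction proceeds.

to the right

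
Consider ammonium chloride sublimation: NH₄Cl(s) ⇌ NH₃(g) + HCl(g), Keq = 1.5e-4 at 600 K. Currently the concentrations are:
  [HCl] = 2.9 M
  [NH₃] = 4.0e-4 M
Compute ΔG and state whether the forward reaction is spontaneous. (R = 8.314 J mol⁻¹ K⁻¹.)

ΔG = 10.2 kJ/mol; the forward reaction is non-spontaneous

(NH₄Cl is a pure solid — omitted from Q.)
Q = [NH₃]·[HCl] = (4.0e-4)·(2.9) = 0.00116
ΔG = RT ln(Q/Keq) = (8.314 J mol⁻¹ K⁻¹)(600 K) × ln(0.00116/1.5e-4)
   = (4.988 kJ/mol)(2.046) = 10.2 kJ/mol
ΔG > 0, so the forward reaction is non-spontaneous (proceeds in reverse).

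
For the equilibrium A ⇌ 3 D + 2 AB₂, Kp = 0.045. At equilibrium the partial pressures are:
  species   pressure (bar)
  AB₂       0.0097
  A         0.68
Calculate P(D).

At equilibrium, Kp = P(D)³·P(AB₂)² / P(A) = 0.045.
(P(D))³·(0.0097)² / (0.68) = 0.045
P(D)³ = 325 ⇒ P(D) = 6.9 bar

P(D) = 6.9 bar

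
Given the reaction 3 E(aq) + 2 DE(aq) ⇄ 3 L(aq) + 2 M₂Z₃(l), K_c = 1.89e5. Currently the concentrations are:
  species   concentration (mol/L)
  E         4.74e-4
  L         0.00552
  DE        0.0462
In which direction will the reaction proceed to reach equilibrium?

toward reactants

(M₂Z₃ is a pure liquid — omitted from Q_c.)
Q_c = [L]³ / ([E]³·[DE]²) = (0.00552)³ / ((4.74e-4)³·(0.0462)²) = 7.40e5
Q_c = 7.40e5 > K_c = 1.89e5, so the reverse reaction proceeds.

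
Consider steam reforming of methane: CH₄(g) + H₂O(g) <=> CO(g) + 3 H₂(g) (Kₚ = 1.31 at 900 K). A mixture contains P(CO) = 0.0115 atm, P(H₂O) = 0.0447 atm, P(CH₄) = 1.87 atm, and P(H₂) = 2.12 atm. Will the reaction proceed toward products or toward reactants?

no net change (already at equilibrium)

Qₚ = P(CO)·P(H₂)³ / (P(CH₄)·P(H₂O)) = (0.0115)·(2.12)³ / ((1.87)·(0.0447)) = 1.31
Qₚ = 1.31 = Kₚ, so the system is already at equilibrium.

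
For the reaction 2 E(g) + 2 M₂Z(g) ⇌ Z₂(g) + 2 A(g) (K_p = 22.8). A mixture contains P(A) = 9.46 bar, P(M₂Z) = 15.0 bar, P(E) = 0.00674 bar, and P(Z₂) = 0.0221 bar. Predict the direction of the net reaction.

Q_p = P(Z₂)·P(A)² / (P(E)²·P(M₂Z)²) = (0.0221)·(9.46)² / ((0.00674)²·(15.0)²) = 193
Q_p = 193 > K_p = 22.8, so the reverse reaction proceeds.

to the left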